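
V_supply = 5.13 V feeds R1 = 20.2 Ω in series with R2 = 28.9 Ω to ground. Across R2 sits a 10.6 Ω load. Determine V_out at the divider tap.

V_out ≈ 1.42 V

First combine the lower leg with the load: R2 ‖ R_L = 7.755 Ω.
Then V_out = V_supply · R2'/(R1 + R2') = 5.13 × 7.755/27.96 = 1.423 V.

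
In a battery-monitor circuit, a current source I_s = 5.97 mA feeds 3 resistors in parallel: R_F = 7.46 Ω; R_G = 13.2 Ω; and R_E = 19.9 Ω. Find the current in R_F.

ΣG = 1/7.46 + 1/13.2 + 1/19.9 = 0.2601.
Current divider: I(R_F) = I_s · G_k/ΣG = 5.97 × (0.1340/0.2601) = 5.97 × 0.5155 = 3.077 mA.

I ≈ 3.08 mA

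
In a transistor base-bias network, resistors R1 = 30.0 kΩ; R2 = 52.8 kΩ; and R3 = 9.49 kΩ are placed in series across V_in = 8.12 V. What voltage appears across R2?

Total series resistance ΣR = 30.0 + 52.8 + 9.49 = 92.29 kΩ.
Voltage divider: V = V_in · (52.80 / 92.29) = 8.12 × 0.5721 = 4.646 V.

V ≈ 4.65 V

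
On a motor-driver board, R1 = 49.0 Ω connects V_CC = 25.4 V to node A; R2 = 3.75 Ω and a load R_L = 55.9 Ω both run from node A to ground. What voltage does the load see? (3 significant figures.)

V_out ≈ 1.70 V

The load sits in parallel with R2, giving an effective lower resistance R2' = R2·R_L/(R2+R_L) = 3.514 Ω.
Voltage divider with the loaded lower leg: V_out = 25.4 × 3.514/(49.0 + 3.514) = 25.4 × 0.06692 = 1.700 V.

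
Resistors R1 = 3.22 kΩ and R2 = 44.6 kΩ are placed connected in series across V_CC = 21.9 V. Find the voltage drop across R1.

V ≈ 1.47 V

Total series resistance ΣR = 3.22 + 44.6 = 47.82 kΩ.
Voltage divider: V = V_CC · (3.220 / 47.82) = 21.9 × 0.06734 = 1.475 V.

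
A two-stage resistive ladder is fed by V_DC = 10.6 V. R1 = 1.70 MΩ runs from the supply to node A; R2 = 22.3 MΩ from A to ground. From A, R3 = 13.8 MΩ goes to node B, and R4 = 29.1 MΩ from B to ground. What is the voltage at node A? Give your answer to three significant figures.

V_A ≈ 9.50 V

The second stage (R3 + R4 = 42.90 MΩ) loads node A in parallel with R2.
Effective lower resistance at A: R2 ‖ 42.90 = 14.67 MΩ.
So V_A = 10.6 × 0.8962 = 9.499 V.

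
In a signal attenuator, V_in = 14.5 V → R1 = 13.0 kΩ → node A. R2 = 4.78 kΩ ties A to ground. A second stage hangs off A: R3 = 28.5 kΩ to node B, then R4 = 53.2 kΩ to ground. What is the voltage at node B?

V_B ≈ 2.43 V

Node A sees R2 in parallel with the series input of stage 2, R3 + R4 = 81.70 kΩ.
Effective lower resistance at A: R2 ‖ 81.70 = 4.516 kΩ.
V_A = 14.5 × 4.516/(13.0 + 4.516) = 3.738 V.
Stage 2 is unloaded, so V_B = V_A · R4/(R3+R4) = 3.738 × 53.2/81.70 = 2.434 V.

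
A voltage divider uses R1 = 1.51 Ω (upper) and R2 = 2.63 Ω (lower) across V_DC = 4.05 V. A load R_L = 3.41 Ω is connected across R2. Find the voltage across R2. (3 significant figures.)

V_out ≈ 2.01 V

First combine the lower leg with the load: R2 ‖ R_L = 1.485 Ω.
Now apply the divider: V_out = 4.05 × 0.4958 = 2.008 V.
(Unloaded it would be 2.57 V; the load pulls it down.)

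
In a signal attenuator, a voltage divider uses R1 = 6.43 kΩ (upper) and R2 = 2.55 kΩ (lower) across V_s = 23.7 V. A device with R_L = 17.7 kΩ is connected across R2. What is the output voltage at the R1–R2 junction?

V_out ≈ 6.10 V

The load sits in parallel with R2, giving an effective lower resistance R2' = R2·R_L/(R2+R_L) = 2.229 kΩ.
Then V_out = V_s · R2'/(R1 + R2') = 23.7 × 2.229/8.659 = 6.101 V.
(Unloaded it would be 6.73 V; the load pulls it down.)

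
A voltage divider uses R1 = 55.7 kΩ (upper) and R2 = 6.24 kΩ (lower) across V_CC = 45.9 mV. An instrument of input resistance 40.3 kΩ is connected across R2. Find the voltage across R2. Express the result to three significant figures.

The load sits in parallel with R2, giving an effective lower resistance R2' = R2·R_L/(R2+R_L) = 5.403 kΩ.
Now apply the divider: V_out = 45.9 × 0.08843 = 4.059 mV.
(Unloaded it would be 4.62 mV; the load pulls it down.)

V_out ≈ 4.06 mV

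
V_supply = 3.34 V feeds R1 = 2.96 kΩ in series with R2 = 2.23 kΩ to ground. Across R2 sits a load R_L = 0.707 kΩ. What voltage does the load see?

R2 ‖ R_L = (2.23 × 0.707)/(2.23 + 0.707) = 0.5368 kΩ.
Then V_out = V_supply · R2'/(R1 + R2') = 3.34 × 0.5368/3.497 = 0.5127 V.

V_out ≈ 0.513 V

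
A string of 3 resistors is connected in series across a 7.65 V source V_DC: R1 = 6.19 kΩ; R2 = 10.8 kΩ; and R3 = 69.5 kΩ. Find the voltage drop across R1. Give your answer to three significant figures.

Total series resistance ΣR = 6.19 + 10.8 + 69.5 = 86.49 kΩ.
By the voltage-divider rule, V = 7.65 × 6.190/86.49 = 0.5475 V.

V ≈ 0.548 V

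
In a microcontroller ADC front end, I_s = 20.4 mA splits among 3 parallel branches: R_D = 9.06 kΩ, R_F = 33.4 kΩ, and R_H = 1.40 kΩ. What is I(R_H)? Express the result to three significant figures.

I ≈ 17.1 mA

Conductances: ΣG = 1/9.06 + 1/33.4 + 1/1.40 = 0.8546 (1/kΩ).
R_H takes the fraction G_k/ΣG = 0.7143/0.8546 = 0.8358, so I = 20.4 × 0.8358 = 17.05 mA.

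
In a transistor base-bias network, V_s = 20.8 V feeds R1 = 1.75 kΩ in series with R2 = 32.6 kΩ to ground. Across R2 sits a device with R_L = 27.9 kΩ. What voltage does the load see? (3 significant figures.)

V_out ≈ 18.6 V

R2 ‖ R_L = (32.6 × 27.9)/(32.6 + 27.9) = 15.03 kΩ.
Then V_out = V_s · R2'/(R1 + R2') = 20.8 × 15.03/16.78 = 18.63 V.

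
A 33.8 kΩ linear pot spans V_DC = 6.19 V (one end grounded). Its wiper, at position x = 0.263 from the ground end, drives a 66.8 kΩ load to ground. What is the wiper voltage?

The pot divides into 24.91 kΩ above the wiper and 8.889 kΩ below.
Lower segment in parallel with the load: 8.889 ‖ 66.8 = 7.845 kΩ.
V_out = 6.19 × 7.845/(24.91 + 7.845) = 1.483 V.

V_out ≈ 1.48 V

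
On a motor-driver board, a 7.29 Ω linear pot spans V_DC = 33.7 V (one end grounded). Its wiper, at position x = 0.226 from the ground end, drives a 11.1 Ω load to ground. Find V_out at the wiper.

V_out ≈ 6.83 V

The pot divides into 5.642 Ω above the wiper and 1.648 Ω below.
(x·R_p) ‖ R_L = 1.435 Ω.
V_out = 33.7 × 1.435/(5.642 + 1.435) = 6.831 V.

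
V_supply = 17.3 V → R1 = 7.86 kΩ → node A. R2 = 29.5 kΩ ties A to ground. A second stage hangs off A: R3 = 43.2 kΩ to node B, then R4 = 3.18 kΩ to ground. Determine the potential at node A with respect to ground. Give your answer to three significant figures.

V_A ≈ 12.0 V

Node A sees R2 in parallel with the series input of stage 2, R3 + R4 = 46.38 kΩ.
Effective lower resistance at A: R2 ‖ 46.38 = 18.03 kΩ.
First divider: V_A = V_supply · 18.03/(7.86 + 18.03) = 12.05 V.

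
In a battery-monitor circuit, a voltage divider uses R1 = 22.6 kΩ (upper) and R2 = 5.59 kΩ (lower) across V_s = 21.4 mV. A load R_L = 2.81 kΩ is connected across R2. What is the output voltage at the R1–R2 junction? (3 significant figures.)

V_out ≈ 1.64 mV

The load sits in parallel with R2, giving an effective lower resistance R2' = R2·R_L/(R2+R_L) = 1.870 kΩ.
Voltage divider with the loaded lower leg: V_out = 21.4 × 1.870/(22.6 + 1.870) = 21.4 × 0.07642 = 1.635 mV.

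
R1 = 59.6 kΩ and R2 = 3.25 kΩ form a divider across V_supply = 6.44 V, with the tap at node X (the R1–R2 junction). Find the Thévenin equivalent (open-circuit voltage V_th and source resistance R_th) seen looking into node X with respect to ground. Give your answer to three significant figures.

V_th ≈ 0.333 V, R_th ≈ 3.08 kΩ

V_th is the unloaded tap voltage: V_supply · R2/(R1+R2) = 6.44 × 0.05171 = 0.3330 V.
With V_supply suppressed (replaced by a short), R_th = R1 ‖ R2 = (59.60 × 3.25)/(59.60 + 3.25) = 3.082 kΩ.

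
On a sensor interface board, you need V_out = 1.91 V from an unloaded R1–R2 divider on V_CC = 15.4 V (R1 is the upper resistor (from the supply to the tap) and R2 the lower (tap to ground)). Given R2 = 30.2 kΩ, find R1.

R1 ≈ 213 kΩ

V_out/V_CC = R2/(R1+R2) = 0.1240.
R1 = R2·(1/k − 1) = 30.2 × 7.063 = 213.3 kΩ.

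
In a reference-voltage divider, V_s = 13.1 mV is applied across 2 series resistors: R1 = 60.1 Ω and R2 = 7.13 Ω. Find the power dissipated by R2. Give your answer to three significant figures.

P ≈ 0.271 µW

The common current is I = 13.1/67.23 = 0.1949 mA.
V(R2) = I·R = 1.389 mV; P = V·I = 1.389 × 0.1949 = 0.2707 µW.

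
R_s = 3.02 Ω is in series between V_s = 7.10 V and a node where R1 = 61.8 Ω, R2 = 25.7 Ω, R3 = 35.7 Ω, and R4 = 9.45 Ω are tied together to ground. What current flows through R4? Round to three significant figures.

I ≈ 0.478 A

Equivalent of the parallel group: R_p = 5.293 Ω.
V_A by voltage divider: V_A = 7.10 × 5.293/(3.02 + 5.293) = 4.521 V.
Branch current I = V_A/R4 = 4.521/9.45 = 0.4784 A.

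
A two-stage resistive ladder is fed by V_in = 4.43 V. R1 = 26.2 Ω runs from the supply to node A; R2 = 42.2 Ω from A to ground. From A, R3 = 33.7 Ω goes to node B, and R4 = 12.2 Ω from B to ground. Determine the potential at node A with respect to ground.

V_A ≈ 2.02 V

The second stage (R3 + R4 = 45.90 Ω) loads node A in parallel with R2.
R2 ‖ (R3+R4) = 21.99 Ω.
First divider: V_A = V_in · 21.99/(26.2 + 21.99) = 2.021 V.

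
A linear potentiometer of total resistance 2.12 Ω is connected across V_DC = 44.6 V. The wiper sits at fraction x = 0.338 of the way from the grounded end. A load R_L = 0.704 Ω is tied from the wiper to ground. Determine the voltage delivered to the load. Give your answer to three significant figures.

Lower segment x·R_p = 0.7166 Ω; upper segment (1−x)·R_p = 1.403 Ω.
R_L loads the lower segment: effective lower R = 0.3551 Ω.
Then V_out = V_DC · 0.3551/(1.403 + 0.3551) = 9.006 V.

V_out ≈ 9.01 V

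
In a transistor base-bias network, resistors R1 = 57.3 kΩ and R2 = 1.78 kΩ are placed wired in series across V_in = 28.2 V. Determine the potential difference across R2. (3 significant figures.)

V ≈ 0.850 V

Series total: ΣR = 57.3 + 1.78 = 59.08 kΩ.
V = V_in · R/ΣR = 28.2 × 0.03013 = 0.8496 V.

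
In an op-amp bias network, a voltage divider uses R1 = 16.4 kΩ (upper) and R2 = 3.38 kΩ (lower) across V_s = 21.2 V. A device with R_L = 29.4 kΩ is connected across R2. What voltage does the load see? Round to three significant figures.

The load sits in parallel with R2, giving an effective lower resistance R2' = R2·R_L/(R2+R_L) = 3.031 kΩ.
Now apply the divider: V_out = 21.2 × 0.1560 = 3.307 V.

V_out ≈ 3.31 V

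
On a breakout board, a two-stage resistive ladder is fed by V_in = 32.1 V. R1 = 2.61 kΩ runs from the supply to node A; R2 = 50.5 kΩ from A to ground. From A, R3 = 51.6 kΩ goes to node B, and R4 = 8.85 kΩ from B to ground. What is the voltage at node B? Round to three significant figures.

V_B ≈ 4.29 V

Looking into the second stage from A: R3 + R4 = 60.45 kΩ appears in parallel with R2.
Effective lower resistance at A: R2 ‖ 60.45 = 27.51 kΩ.
So V_A = 32.1 × 0.9134 = 29.32 V.
Then the unloaded second divider: V_B = V_A × R4/(R3+R4) = 29.32 × 0.1464 = 4.292 V.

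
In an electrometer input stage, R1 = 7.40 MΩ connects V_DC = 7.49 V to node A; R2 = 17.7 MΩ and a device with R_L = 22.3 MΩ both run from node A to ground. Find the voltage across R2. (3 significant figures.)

V_out ≈ 4.28 V

R2 ‖ R_L = (17.7 × 22.3)/(17.7 + 22.3) = 9.868 MΩ.
Now apply the divider: V_out = 7.49 × 0.5715 = 4.280 V.
(Unloaded it would be 5.28 V; the load pulls it down.)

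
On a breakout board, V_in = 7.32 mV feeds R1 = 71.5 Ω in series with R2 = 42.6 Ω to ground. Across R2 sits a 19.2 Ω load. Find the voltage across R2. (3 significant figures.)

V_out ≈ 1.14 mV

First combine the lower leg with the load: R2 ‖ R_L = 13.23 Ω.
Voltage divider with the loaded lower leg: V_out = 7.32 × 13.23/(71.5 + 13.23) = 7.32 × 0.1562 = 1.143 mV.
(Unloaded it would be 2.73 mV; the load pulls it down.)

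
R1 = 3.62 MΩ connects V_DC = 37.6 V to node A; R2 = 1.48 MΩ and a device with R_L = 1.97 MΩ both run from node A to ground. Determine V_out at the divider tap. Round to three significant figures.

R2 ‖ R_L = (1.48 × 1.97)/(1.48 + 1.97) = 0.8451 MΩ.
Then V_out = V_DC · R2'/(R1 + R2') = 37.6 × 0.8451/4.465 = 7.116 V.
(Unloaded it would be 10.9 V; the load pulls it down.)

V_out ≈ 7.12 V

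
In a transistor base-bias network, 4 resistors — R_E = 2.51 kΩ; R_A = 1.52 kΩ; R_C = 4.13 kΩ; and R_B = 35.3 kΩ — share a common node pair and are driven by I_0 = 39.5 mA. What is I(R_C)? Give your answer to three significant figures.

I ≈ 7.21 mA

Conductances: ΣG = 1/2.51 + 1/1.52 + 1/4.13 + 1/35.3 = 1.327 (1/kΩ).
Current divider: I(R_C) = I_0 · G_k/ΣG = 39.5 × (0.2421/1.327) = 39.5 × 0.1825 = 7.209 mA.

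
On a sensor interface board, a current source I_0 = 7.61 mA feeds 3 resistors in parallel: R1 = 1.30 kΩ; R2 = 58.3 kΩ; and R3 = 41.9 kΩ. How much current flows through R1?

Conductances: ΣG = 1/1.30 + 1/58.3 + 1/41.9 = 0.8102 (1/kΩ).
R1 takes the fraction G_k/ΣG = 0.7692/0.8102 = 0.9494, so I = 7.61 × 0.9494 = 7.225 mA.

I ≈ 7.22 mA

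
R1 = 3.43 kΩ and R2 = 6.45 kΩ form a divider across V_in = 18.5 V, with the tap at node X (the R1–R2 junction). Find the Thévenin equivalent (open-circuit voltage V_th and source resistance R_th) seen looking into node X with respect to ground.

With X open, the divider is unloaded: V_th = 18.5 × 6.45/9.880 = 12.08 V.
Zeroing V_in shorts the top of R1 to ground, so R_th = R1 ‖ R2 = 2.239 kΩ.

V_th ≈ 12.1 V, R_th ≈ 2.24 kΩ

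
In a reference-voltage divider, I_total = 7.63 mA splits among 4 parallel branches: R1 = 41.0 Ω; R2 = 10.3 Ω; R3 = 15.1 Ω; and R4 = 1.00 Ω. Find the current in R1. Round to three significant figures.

I ≈ 0.157 mA

Conductances: ΣG = 1/41.0 + 1/10.3 + 1/15.1 + 1/1.00 = 1.188 (1/Ω).
By the current-divider rule, I = I_total · G_k/ΣG = 7.63 × 0.02054 = 0.1567 mA.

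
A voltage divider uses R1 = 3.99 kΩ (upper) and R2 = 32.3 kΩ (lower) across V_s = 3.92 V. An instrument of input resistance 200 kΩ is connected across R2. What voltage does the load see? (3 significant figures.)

R2 ‖ R_L = (32.3 × 200)/(32.3 + 200) = 27.81 kΩ.
Voltage divider with the loaded lower leg: V_out = 3.92 × 27.81/(3.99 + 27.81) = 3.92 × 0.8745 = 3.428 V.

V_out ≈ 3.43 V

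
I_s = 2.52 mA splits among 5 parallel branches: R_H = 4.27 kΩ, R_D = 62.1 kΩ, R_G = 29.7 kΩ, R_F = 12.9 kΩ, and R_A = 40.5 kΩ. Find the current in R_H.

I ≈ 1.53 mA

Conductances: ΣG = 1/4.27 + 1/62.1 + 1/29.7 + 1/12.9 + 1/40.5 = 0.3862 (1/kΩ).
R_H takes the fraction G_k/ΣG = 0.2342/0.3862 = 0.6064, so I = 2.52 × 0.6064 = 1.528 mA.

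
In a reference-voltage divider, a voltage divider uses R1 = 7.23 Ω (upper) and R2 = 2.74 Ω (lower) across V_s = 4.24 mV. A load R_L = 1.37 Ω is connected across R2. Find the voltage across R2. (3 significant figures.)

V_out ≈ 0.476 mV

The load sits in parallel with R2, giving an effective lower resistance R2' = R2·R_L/(R2+R_L) = 0.9133 Ω.
Now apply the divider: V_out = 4.24 × 0.1122 = 0.4755 mV.
(Unloaded it would be 1.17 mV; the load pulls it down.)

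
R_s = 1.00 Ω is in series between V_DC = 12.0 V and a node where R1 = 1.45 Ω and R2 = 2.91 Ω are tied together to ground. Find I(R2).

I ≈ 2.03 A

Equivalent of the parallel group: R_p = 0.9678 Ω.
Node voltage V_A = V_DC · R_p/(R_s + R_p) = 12.0 × 0.4918 = 5.902 V.
I(R2) = V_A / R2 = 5.902/2.91 = 2.028 A.
(Equivalently: I_total = 6.098 A, then current-divider fraction G_k/ΣG = 0.3326.)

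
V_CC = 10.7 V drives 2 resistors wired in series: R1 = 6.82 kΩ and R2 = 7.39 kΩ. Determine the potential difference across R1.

ΣR = 6.82 + 7.39 = 14.21 kΩ.
V = V_CC · R/ΣR = 10.7 × 0.4799 = 5.135 V.

V ≈ 5.14 V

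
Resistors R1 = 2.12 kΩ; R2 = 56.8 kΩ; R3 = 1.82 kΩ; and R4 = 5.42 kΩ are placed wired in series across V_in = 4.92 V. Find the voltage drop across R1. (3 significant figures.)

V ≈ 0.158 V

ΣR = 2.12 + 56.8 + 1.82 + 5.42 = 66.16 kΩ.
Voltage divider: V = V_in · (2.120 / 66.16) = 4.92 × 0.03204 = 0.1577 V.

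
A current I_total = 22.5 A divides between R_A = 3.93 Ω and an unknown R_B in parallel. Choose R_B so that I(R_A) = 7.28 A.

Two-branch current divider: I_A = I_total · R_B/(R_A + R_B).
7.28/22.5 = R_B/(R_A + R_B) → R_B = R_A · (0.3236)/(1 − 0.3236) = 3.93 × 0.4783 = 1.880 Ω.

R_B ≈ 1.88 Ω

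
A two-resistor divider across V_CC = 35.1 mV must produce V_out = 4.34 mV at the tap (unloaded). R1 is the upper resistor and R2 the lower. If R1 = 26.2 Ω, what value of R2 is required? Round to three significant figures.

R2 ≈ 3.70 Ω

Required fraction k = V_out/V_CC = 0.1236.
So R2 = R1 · V_out/(V_CC − V_out) = 26.2 × 4.34/(35.1 − 4.34) = 26.2 × 0.1411 = 3.697 Ω.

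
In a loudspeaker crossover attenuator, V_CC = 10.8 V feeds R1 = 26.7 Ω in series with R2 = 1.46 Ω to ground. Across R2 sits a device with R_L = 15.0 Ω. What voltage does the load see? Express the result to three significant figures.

First combine the lower leg with the load: R2 ‖ R_L = 1.330 Ω.
Now apply the divider: V_out = 10.8 × 0.04747 = 0.5126 V.

V_out ≈ 0.513 V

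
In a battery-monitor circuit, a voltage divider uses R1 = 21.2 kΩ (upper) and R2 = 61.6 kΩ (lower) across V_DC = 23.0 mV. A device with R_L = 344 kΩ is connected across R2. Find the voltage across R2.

V_out ≈ 16.4 mV

First combine the lower leg with the load: R2 ‖ R_L = 52.24 kΩ.
Voltage divider with the loaded lower leg: V_out = 23.0 × 52.24/(21.2 + 52.24) = 23.0 × 0.7113 = 16.36 mV.
(Unloaded it would be 17.1 mV; the load pulls it down.)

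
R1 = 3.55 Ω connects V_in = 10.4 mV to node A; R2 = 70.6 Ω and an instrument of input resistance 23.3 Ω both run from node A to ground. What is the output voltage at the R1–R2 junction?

V_out ≈ 8.65 mV

The load sits in parallel with R2, giving an effective lower resistance R2' = R2·R_L/(R2+R_L) = 17.52 Ω.
Then V_out = V_in · R2'/(R1 + R2') = 10.4 × 17.52/21.07 = 8.648 mV.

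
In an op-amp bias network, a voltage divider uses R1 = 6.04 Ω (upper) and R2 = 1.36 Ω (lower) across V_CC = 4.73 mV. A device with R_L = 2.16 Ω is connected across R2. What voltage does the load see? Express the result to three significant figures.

R2 ‖ R_L = (1.36 × 2.16)/(1.36 + 2.16) = 0.8345 Ω.
Voltage divider with the loaded lower leg: V_out = 4.73 × 0.8345/(6.04 + 0.8345) = 4.73 × 0.1214 = 0.5742 mV.

V_out ≈ 0.574 mV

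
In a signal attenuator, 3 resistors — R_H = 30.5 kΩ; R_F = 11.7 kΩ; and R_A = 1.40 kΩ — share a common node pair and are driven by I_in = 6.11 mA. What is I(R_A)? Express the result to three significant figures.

I ≈ 5.24 mA

ΣG = 1/30.5 + 1/11.7 + 1/1.40 = 0.8325.
Current divider: I(R_A) = I_in · G_k/ΣG = 6.11 × (0.7143/0.8325) = 6.11 × 0.8580 = 5.242 mA.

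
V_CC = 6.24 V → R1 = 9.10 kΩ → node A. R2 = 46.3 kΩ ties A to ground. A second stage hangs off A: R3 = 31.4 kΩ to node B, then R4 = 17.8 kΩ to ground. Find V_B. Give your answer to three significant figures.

V_B ≈ 1.63 V

The second stage (R3 + R4 = 49.20 kΩ) loads node A in parallel with R2.
Effective lower resistance at A: R2 ‖ 49.20 = 23.85 kΩ.
So V_A = 6.24 × 0.7238 = 4.517 V.
V_B = V_A × 0.3618 = 1.634 V.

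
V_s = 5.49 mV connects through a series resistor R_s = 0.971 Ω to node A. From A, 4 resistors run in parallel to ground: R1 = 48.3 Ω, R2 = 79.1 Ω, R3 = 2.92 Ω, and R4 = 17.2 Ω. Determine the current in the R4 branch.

Combine the parallel branches: R_p = (1/48.3 + 1/79.1 + 1/2.92 + 1/17.2)⁻¹ = 2.304 Ω.
V_A = 5.49 × 2.304/3.275 = 3.862 mV.
Branch current I = V_A/R4 = 3.862/17.2 = 0.2246 mA.

I ≈ 0.225 mA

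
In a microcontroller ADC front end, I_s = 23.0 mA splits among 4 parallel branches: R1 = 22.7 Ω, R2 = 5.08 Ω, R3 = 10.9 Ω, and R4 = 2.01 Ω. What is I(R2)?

ΣG = 1/22.7 + 1/5.08 + 1/10.9 + 1/2.01 = 0.8302.
R2 takes the fraction G_k/ΣG = 0.1969/0.8302 = 0.2371, so I = 23.0 × 0.2371 = 5.454 mA.

I ≈ 5.45 mA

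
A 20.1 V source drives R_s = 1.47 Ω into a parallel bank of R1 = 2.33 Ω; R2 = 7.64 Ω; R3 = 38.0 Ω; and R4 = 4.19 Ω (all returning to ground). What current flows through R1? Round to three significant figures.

Combine the parallel branches: R_p = (1/2.33 + 1/7.64 + 1/38.0 + 1/4.19)⁻¹ = 1.212 Ω.
V_A by voltage divider: V_A = 20.1 × 1.212/(1.47 + 1.212) = 9.083 V.
I(R1) = V_A / R1 = 9.083/2.33 = 3.898 A.

I ≈ 3.90 A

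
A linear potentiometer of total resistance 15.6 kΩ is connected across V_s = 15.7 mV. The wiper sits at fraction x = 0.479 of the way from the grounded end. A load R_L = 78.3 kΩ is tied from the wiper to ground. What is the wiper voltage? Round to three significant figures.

V_out ≈ 7.16 mV

Lower segment x·R_p = 7.472 kΩ; upper segment (1−x)·R_p = 8.128 kΩ.
Lower segment in parallel with the load: 7.472 ‖ 78.3 = 6.821 kΩ.
V_out = 15.7 × 6.821/(8.128 + 6.821) = 7.164 mV.
(Unloaded: V_out = x·V_s = 7.52 mV.)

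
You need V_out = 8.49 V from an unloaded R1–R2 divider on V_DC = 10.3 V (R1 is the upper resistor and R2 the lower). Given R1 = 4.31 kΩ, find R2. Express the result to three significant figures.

R2 ≈ 20.2 kΩ

Required fraction k = V_out/V_DC = 0.8243.
So R2 = R1 · V_out/(V_DC − V_out) = 4.31 × 8.49/(10.3 − 8.49) = 4.31 × 4.691 = 20.22 kΩ.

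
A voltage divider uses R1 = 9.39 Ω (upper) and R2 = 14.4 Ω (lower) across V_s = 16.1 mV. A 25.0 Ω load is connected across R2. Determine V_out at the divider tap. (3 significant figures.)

V_out ≈ 7.94 mV

The load sits in parallel with R2, giving an effective lower resistance R2' = R2·R_L/(R2+R_L) = 9.137 Ω.
Now apply the divider: V_out = 16.1 × 0.4932 = 7.940 mV.
(Unloaded it would be 9.75 mV; the load pulls it down.)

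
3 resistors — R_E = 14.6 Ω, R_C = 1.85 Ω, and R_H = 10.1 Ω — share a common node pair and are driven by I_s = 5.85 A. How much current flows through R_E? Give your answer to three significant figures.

Conductances: ΣG = 1/14.6 + 1/1.85 + 1/10.1 = 0.7080 (1/Ω).
R_E takes the fraction G_k/ΣG = 0.06849/0.7080 = 0.09674, so I = 5.85 × 0.09674 = 0.5659 A.

I ≈ 0.566 A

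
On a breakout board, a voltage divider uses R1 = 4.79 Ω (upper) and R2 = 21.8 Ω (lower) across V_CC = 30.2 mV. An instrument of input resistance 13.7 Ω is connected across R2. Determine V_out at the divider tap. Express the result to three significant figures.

V_out ≈ 19.2 mV

The load sits in parallel with R2, giving an effective lower resistance R2' = R2·R_L/(R2+R_L) = 8.413 Ω.
Now apply the divider: V_out = 30.2 × 0.6372 = 19.24 mV.
(Unloaded it would be 24.8 mV; the load pulls it down.)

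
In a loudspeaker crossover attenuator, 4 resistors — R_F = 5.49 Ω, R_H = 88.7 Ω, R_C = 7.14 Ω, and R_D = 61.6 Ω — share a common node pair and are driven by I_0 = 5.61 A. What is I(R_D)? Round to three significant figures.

I ≈ 0.260 A

Total conductance ΣG = 1/5.49 + 1/88.7 + 1/7.14 + 1/61.6 = 0.3497 (units of 1/Ω).
R_D takes the fraction G_k/ΣG = 0.01623/0.3497 = 0.04642, so I = 5.61 × 0.04642 = 0.2604 A.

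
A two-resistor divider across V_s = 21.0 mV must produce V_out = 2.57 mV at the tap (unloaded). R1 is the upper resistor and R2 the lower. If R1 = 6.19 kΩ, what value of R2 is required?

R2 ≈ 0.863 kΩ

The divider ratio is R2/(R1+R2) = 2.57/21.0 = 0.1224.
Rearranging, R2 = R1·k/(1−k) = 6.19 × 0.1394 = 0.8632 kΩ.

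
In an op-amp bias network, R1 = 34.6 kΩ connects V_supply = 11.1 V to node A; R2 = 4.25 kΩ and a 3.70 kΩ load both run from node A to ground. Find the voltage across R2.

First combine the lower leg with the load: R2 ‖ R_L = 1.978 kΩ.
Now apply the divider: V_out = 11.1 × 0.05408 = 0.6002 V.
(Unloaded it would be 1.21 V; the load pulls it down.)

V_out ≈ 0.600 V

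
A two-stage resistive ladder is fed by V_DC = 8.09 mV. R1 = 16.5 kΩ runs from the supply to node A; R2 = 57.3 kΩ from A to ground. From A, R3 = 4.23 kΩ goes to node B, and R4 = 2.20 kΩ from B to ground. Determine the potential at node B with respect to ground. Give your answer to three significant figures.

Node A sees R2 in parallel with the series input of stage 2, R3 + R4 = 6.430 kΩ.
Effective lower resistance at A: R2 ‖ 6.430 = 5.781 kΩ.
So V_A = 8.09 × 0.2595 = 2.099 mV.
Then the unloaded second divider: V_B = V_A × R4/(R3+R4) = 2.099 × 0.3421 = 0.7182 mV.

V_B ≈ 0.718 mV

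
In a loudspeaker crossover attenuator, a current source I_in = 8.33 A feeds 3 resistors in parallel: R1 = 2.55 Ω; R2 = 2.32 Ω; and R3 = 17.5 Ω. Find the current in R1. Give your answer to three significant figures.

I ≈ 3.71 A

ΣG = 1/2.55 + 1/2.32 + 1/17.5 = 0.8803.
Current divider: I(R1) = I_in · G_k/ΣG = 8.33 × (0.3922/0.8803) = 8.33 × 0.4455 = 3.711 A.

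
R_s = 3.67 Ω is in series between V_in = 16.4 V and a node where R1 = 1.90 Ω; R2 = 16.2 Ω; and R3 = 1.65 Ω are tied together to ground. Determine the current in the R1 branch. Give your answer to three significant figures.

I ≈ 1.60 A

Equivalent of the parallel group: R_p = 0.8374 Ω.
V_A by voltage divider: V_A = 16.4 × 0.8374/(3.67 + 0.8374) = 3.047 V.
Branch current I = V_A/R1 = 3.047/1.90 = 1.604 A.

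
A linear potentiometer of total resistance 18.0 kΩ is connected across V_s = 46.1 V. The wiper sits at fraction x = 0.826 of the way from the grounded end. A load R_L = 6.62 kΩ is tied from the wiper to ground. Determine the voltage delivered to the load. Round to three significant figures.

The pot divides into 3.132 kΩ above the wiper and 14.87 kΩ below.
R_L loads the lower segment: effective lower R = 4.581 kΩ.
Loaded-divider output: V_out = 46.1 × 0.5939 = 27.38 V.
(Unloaded: V_out = x·V_s = 38.1 V.)

V_out ≈ 27.4 V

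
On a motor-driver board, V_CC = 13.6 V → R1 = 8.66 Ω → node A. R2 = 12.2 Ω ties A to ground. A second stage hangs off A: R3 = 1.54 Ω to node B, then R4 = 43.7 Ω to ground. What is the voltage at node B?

V_B ≈ 6.91 V

The second stage (R3 + R4 = 45.24 Ω) loads node A in parallel with R2.
R2 ‖ (R3+R4) = 9.609 Ω.
V_A = 13.6 × 9.609/(8.66 + 9.609) = 7.153 V.
Stage 2 is unloaded, so V_B = V_A · R4/(R3+R4) = 7.153 × 43.7/45.24 = 6.910 V.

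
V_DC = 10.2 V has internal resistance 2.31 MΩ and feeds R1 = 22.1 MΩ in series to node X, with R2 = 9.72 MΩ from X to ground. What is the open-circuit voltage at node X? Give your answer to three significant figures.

V_th ≈ 2.90 V

R1' = 2.31 + 22.1 = 24.41 MΩ (source resistance + R1).
With X open, the divider is unloaded: V_th = 10.2 × 9.72/34.13 = 2.905 V.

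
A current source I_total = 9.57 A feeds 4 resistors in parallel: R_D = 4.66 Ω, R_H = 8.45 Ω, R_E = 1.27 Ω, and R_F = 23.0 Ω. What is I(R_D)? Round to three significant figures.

Conductances: ΣG = 1/4.66 + 1/8.45 + 1/1.27 + 1/23.0 = 1.164 (1/Ω).
R_D takes the fraction G_k/ΣG = 0.2146/1.164 = 0.1844, so I = 9.57 × 0.1844 = 1.765 A.

I ≈ 1.76 A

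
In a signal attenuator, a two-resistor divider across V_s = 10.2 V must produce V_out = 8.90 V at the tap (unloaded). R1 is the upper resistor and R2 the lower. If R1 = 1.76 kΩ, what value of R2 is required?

R2 ≈ 12.0 kΩ

V_out/V_s = R2/(R1+R2) = 0.8725.
R2 = R1 · 0.8725/(1 − 0.8725) = 12.05 kΩ.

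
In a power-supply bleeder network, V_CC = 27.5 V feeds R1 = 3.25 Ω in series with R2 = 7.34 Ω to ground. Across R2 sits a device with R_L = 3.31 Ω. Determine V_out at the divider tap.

V_out ≈ 11.3 V

First combine the lower leg with the load: R2 ‖ R_L = 2.281 Ω.
Voltage divider with the loaded lower leg: V_out = 27.5 × 2.281/(3.25 + 2.281) = 27.5 × 0.4124 = 11.34 V.
(Unloaded it would be 19.1 V; the load pulls it down.)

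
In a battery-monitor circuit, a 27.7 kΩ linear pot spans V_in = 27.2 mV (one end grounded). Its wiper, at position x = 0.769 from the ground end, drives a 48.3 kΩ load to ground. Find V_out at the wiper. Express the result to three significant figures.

Split the track: R_lower = x·R_p = 21.30 kΩ, R_upper = (1−x)·R_p = 6.399 kΩ.
Lower segment in parallel with the load: 21.30 ‖ 48.3 = 14.78 kΩ.
V_out = 27.2 × 14.78/(6.399 + 14.78) = 18.98 mV.

V_out ≈ 19.0 mV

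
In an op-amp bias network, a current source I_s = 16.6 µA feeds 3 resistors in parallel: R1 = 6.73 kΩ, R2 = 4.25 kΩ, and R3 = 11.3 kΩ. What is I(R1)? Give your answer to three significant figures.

ΣG = 1/6.73 + 1/4.25 + 1/11.3 = 0.4724.
By the current-divider rule, I = I_s · G_k/ΣG = 16.6 × 0.3146 = 5.222 µA.

I ≈ 5.22 µA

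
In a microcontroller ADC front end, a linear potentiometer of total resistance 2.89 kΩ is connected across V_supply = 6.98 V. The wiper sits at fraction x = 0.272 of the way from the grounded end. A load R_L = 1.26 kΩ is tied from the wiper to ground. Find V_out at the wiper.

The pot divides into 2.104 kΩ above the wiper and 0.7861 kΩ below.
R_L loads the lower segment: effective lower R = 0.4841 kΩ.
Then V_out = V_supply · 0.4841/(2.104 + 0.4841) = 1.306 V.

V_out ≈ 1.31 V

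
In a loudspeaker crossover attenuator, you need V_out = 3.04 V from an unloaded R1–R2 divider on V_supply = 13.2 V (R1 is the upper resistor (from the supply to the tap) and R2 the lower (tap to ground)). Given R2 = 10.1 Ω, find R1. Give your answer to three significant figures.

R1 ≈ 33.8 Ω

V_out/V_supply = R2/(R1+R2) = 0.2303.
Rearranging, R1 = R2·(1−k)/k = 10.1 × 3.342 = 33.76 Ω.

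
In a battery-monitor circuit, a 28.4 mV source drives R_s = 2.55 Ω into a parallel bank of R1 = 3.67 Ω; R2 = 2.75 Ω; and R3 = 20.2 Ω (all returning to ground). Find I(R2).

I ≈ 3.76 mA

Combine the parallel branches: R_p = (1/3.67 + 1/2.75 + 1/20.2)⁻¹ = 1.459 Ω.
Node voltage V_A = V_s · R_p/(R_s + R_p) = 28.4 × 0.3639 = 10.33 mV.
I(R2) = V_A / R2 = 10.33/2.75 = 3.758 mA.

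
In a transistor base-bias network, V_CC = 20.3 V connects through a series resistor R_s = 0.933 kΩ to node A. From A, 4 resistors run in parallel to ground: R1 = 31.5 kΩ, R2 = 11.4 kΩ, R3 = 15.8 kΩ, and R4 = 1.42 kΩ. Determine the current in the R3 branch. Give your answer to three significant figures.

I ≈ 0.703 mA

Combine the parallel branches: R_p = (1/31.5 + 1/11.4 + 1/15.8 + 1/1.42)⁻¹ = 1.127 kΩ.
Node voltage V_A = V_CC · R_p/(R_s + R_p) = 20.3 × 0.5472 = 11.11 V.
I(R3) = V_A / R3 = 11.11/15.8 = 0.7030 mA.
(Equivalently: I_total = 9.852 mA, then current-divider fraction G_k/ΣG = 0.07136.)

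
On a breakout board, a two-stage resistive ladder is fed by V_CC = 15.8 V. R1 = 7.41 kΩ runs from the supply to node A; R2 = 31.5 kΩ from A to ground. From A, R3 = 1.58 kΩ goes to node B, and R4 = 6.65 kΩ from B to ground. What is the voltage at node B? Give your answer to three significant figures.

Node A sees R2 in parallel with the series input of stage 2, R3 + R4 = 8.230 kΩ.
R2 ‖ (R3+R4) = 6.525 kΩ.
V_A = 15.8 × 6.525/(7.41 + 6.525) = 7.398 V.
V_B = V_A × 0.8080 = 5.978 V.

V_B ≈ 5.98 V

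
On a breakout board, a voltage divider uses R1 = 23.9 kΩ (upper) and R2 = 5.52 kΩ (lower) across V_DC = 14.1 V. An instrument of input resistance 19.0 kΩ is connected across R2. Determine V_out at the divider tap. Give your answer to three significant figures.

V_out ≈ 2.14 V

The load sits in parallel with R2, giving an effective lower resistance R2' = R2·R_L/(R2+R_L) = 4.277 kΩ.
Voltage divider with the loaded lower leg: V_out = 14.1 × 4.277/(23.9 + 4.277) = 14.1 × 0.1518 = 2.140 V.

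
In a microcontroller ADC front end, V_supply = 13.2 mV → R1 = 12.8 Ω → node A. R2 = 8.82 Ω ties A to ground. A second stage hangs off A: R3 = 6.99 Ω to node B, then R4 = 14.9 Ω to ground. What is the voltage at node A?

V_A ≈ 4.35 mV

Looking into the second stage from A: R3 + R4 = 21.89 Ω appears in parallel with R2.
R2 ‖ (R3+R4) = 6.287 Ω.
First divider: V_A = V_supply · 6.287/(12.8 + 6.287) = 4.348 mV.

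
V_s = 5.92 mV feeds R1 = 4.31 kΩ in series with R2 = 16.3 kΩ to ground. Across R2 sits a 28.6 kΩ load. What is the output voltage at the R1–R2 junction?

R2 ‖ R_L = (16.3 × 28.6)/(16.3 + 28.6) = 10.38 kΩ.
Then V_out = V_s · R2'/(R1 + R2') = 5.92 × 10.38/14.69 = 4.183 mV.
(Unloaded it would be 4.68 mV; the load pulls it down.)

V_out ≈ 4.18 mV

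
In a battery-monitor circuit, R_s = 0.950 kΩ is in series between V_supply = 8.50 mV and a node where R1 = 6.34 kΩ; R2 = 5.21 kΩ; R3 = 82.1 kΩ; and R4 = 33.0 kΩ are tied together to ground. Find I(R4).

Equivalent of the parallel group: R_p = 2.550 kΩ.
V_A by voltage divider: V_A = 8.50 × 2.550/(0.950 + 2.550) = 6.193 mV.
Branch current I = V_A/R4 = 6.193/33.0 = 0.1877 µA.

I ≈ 0.188 µA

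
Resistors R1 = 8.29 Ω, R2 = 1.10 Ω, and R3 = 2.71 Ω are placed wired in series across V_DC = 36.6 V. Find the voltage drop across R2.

Series total: ΣR = 8.29 + 1.10 + 2.71 = 12.10 Ω.
V = V_DC · R/ΣR = 36.6 × 0.09091 = 3.327 V.

V ≈ 3.33 V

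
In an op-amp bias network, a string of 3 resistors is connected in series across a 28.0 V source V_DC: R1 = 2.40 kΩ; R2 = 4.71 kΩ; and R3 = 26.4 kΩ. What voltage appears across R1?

Series total: ΣR = 2.40 + 4.71 + 26.4 = 33.51 kΩ.
Voltage divider: V = V_DC · (2.400 / 33.51) = 28.0 × 0.07162 = 2.005 V.

V ≈ 2.01 V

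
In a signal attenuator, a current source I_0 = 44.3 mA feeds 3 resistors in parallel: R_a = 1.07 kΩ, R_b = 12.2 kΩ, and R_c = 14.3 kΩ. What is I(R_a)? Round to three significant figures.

ΣG = 1/1.07 + 1/12.2 + 1/14.3 = 1.086.
R_a takes the fraction G_k/ΣG = 0.9346/1.086 = 0.8602, so I = 44.3 × 0.8602 = 38.11 mA.

I ≈ 38.1 mA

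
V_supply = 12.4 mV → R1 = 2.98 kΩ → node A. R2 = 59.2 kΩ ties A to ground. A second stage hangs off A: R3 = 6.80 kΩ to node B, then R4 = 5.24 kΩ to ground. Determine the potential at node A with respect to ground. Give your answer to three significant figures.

The second stage (R3 + R4 = 12.04 kΩ) loads node A in parallel with R2.
Effective lower resistance at A: R2 ‖ 12.04 = 10.01 kΩ.
So V_A = 12.4 × 0.7705 = 9.554 mV.

V_A ≈ 9.55 mV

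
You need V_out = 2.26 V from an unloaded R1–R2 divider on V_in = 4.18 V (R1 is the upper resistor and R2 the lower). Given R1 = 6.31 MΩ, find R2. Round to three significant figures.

R2 ≈ 7.43 MΩ

The divider ratio is R2/(R1+R2) = 2.26/4.18 = 0.5407.
R2 = R1 · 0.5407/(1 − 0.5407) = 7.427 MΩ.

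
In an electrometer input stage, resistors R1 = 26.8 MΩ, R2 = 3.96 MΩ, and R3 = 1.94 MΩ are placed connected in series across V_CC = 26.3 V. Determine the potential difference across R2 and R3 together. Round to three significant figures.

Total series resistance ΣR = 26.8 + 3.96 + 1.94 = 32.70 MΩ.
R_{R2..R3} = 3.96 + 1.94 = 5.900 MΩ.
By the voltage-divider rule, V = 26.3 × 5.900/32.70 = 4.745 V.

V ≈ 4.75 V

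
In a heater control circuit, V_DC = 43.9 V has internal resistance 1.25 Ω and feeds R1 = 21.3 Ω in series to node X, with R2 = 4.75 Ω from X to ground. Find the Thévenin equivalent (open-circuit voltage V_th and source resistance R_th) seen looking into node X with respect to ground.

V_th ≈ 7.64 V, R_th ≈ 3.92 Ω

R1' = 1.25 + 21.3 = 22.55 Ω (source resistance + R1).
V_th is the unloaded tap voltage: V_DC · R2/(R1'+R2) = 43.9 × 0.1740 = 7.638 V.
With V_DC suppressed (replaced by a short), R_th = R1' ‖ R2 = (22.55 × 4.75)/(22.55 + 4.75) = 3.924 Ω.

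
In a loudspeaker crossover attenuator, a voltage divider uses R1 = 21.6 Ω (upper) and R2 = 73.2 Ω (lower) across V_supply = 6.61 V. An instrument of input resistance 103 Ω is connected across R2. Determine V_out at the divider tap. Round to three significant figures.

R2 ‖ R_L = (73.2 × 103)/(73.2 + 103) = 42.79 Ω.
Voltage divider with the loaded lower leg: V_out = 6.61 × 42.79/(21.6 + 42.79) = 6.61 × 0.6645 = 4.393 V.

V_out ≈ 4.39 V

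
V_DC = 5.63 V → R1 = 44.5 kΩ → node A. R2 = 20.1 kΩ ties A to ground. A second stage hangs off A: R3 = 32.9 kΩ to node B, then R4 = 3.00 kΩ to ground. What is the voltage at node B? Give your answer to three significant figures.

Looking into the second stage from A: R3 + R4 = 35.90 kΩ appears in parallel with R2.
R2 ‖ (R3+R4) = 12.89 kΩ.
First divider: V_A = V_DC · 12.89/(44.5 + 12.89) = 1.264 V.
V_B = V_A × 0.08357 = 0.1056 V.

V_B ≈ 0.106 V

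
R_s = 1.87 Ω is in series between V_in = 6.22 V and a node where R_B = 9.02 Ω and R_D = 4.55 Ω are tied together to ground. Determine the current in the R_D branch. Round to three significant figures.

I ≈ 0.845 A

Parallel bank: R_p = 1/(1/9.02 + 1/4.55) = 3.024 Ω.
V_A = 6.22 × 3.024/4.894 = 3.844 V.
Branch current I = V_A/R_D = 3.844/4.55 = 0.8447 A.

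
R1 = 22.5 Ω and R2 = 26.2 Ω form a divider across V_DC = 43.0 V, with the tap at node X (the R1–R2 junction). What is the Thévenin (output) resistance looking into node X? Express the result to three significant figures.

R_th ≈ 12.1 Ω

Zeroing V_DC shorts the top of R1 to ground, so R_th = R1 ‖ R2 = 12.10 Ω.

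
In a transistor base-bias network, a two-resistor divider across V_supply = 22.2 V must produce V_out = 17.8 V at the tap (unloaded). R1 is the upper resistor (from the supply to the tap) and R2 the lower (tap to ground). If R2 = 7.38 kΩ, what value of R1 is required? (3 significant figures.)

R1 ≈ 1.82 kΩ

V_out/V_supply = R2/(R1+R2) = 0.8018.
So R1 = R2 · (V_supply/V_out − 1) = 7.38 × (22.2/17.8 − 1) = 7.38 × 0.2472 = 1.824 kΩ.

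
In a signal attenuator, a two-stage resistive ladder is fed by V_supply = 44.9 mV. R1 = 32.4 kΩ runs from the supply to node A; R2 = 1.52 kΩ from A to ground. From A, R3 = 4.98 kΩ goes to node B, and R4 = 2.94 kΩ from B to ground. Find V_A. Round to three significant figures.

Looking into the second stage from A: R3 + R4 = 7.920 kΩ appears in parallel with R2.
Effective lower resistance at A: R2 ‖ 7.920 = 1.275 kΩ.
First divider: V_A = V_supply · 1.275/(32.4 + 1.275) = 1.700 mV.

V_A ≈ 1.70 mV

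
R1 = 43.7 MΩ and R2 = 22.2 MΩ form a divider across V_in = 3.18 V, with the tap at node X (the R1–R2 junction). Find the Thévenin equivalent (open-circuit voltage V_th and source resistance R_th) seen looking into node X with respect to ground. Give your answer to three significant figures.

V_th ≈ 1.07 V, R_th ≈ 14.7 MΩ

V_th is the unloaded tap voltage: V_in · R2/(R1+R2) = 3.18 × 0.3369 = 1.071 V.
Looking into X with the source shorted: R_th = R1·R2/(R1+R2) = 43.70 × 22.2/65.90 = 14.72 MΩ.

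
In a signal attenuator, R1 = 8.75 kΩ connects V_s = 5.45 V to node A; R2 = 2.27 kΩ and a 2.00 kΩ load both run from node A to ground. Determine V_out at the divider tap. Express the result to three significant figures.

V_out ≈ 0.590 V

The load sits in parallel with R2, giving an effective lower resistance R2' = R2·R_L/(R2+R_L) = 1.063 kΩ.
Voltage divider with the loaded lower leg: V_out = 5.45 × 1.063/(8.75 + 1.063) = 5.45 × 0.1083 = 0.5905 V.
(Unloaded it would be 1.12 V; the load pulls it down.)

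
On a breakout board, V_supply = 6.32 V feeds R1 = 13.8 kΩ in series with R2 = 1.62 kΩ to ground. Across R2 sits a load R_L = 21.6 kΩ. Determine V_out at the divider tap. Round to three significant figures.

V_out ≈ 0.622 V

First combine the lower leg with the load: R2 ‖ R_L = 1.507 kΩ.
Then V_out = V_supply · R2'/(R1 + R2') = 6.32 × 1.507/15.31 = 0.6222 V.
(Unloaded it would be 0.664 V; the load pulls it down.)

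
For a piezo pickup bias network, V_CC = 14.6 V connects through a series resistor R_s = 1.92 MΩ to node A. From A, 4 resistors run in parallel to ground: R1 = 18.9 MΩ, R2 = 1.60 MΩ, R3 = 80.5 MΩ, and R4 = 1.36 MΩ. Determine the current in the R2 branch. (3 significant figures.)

Parallel bank: R_p = 1/(1/18.9 + 1/1.60 + 1/80.5 + 1/1.36) = 0.7014 MΩ.
V_A = 14.6 × 0.7014/2.621 = 3.907 V.
Branch current I = V_A/R2 = 3.907/1.60 = 2.442 µA.

I ≈ 2.44 µA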